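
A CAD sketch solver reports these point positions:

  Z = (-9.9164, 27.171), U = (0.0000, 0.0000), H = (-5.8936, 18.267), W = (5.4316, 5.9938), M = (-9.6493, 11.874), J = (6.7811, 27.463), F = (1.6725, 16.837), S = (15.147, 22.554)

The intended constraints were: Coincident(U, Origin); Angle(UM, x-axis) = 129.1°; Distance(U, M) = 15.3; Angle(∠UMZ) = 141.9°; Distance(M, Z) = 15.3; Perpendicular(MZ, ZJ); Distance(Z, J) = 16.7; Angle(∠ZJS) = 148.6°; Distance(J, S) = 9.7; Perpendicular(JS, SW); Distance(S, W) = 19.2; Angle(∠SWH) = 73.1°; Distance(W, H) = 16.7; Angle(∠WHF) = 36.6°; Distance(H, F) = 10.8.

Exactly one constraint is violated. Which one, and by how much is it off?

Distance(H, F) = 10.8 — off by 3.10.

U = (0.00, 0.00) ✓; UM at 129.1° ✓; |UM| = 15.30 ✓; ∠UMZ = 141.9° ✓; |MZ| = 15.30 ✓; ∠(MZ, ZJ) = 90.00° ✓; |ZJ| = 16.70 ✓; ∠ZJS = 148.6° ✓; |JS| = 9.700 ✓; ∠(JS, SW) = 90.00° ✓; |SW| = 19.20 ✓; ∠SWH = 73.10° ✓; |WH| = 16.70 ✓; ∠WHF = 36.60° ✓; |HF| = 7.700 ✗.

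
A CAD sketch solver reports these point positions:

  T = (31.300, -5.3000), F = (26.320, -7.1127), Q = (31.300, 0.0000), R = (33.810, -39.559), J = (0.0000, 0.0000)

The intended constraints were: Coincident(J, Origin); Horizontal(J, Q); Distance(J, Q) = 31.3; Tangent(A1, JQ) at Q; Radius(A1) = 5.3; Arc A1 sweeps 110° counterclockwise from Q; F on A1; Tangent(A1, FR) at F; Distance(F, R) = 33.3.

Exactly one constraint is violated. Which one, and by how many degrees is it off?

Tangent(A1, FR) at F — off by 7.00°.

J = (0.00, 0.00) ✓; J.y = 0.00, Q.y = 0.00 ✓; |JQ| = 31.30 ✓; ∠(TQ, QJ) = 90.00° ✓; |TQ| = 5.300 ✓; bearing(T→F) − bearing(T→Q) = 110.0° ✓; |TF| = 5.300 ✓; ∠(TF, FR) = 97.00° ✗; |FR| = 33.30 ✓.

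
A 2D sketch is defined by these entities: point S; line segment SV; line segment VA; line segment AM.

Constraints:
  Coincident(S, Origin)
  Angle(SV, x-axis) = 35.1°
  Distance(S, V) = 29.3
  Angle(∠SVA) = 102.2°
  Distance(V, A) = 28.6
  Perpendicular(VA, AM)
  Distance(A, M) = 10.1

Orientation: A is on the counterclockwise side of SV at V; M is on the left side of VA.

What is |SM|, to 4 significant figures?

39.42

S is at the origin; SV runs at 35.1° with length 29.3, so V = 29.3·(cos 35.1°, sin 35.1°) = (23.97, 16.85). ∠SVA = 102.2°, so VA runs at 35.1° + (180° − 102.2°) = 112.9° from the x-axis; with |VA| = 28.6, A = V + 28.6·(cos 112.9°, sin 112.9°) = (12.84, 43.19). The perpendicularity gives AM at right angles to VA; with |AM| = 10.1 on the left of VA, M = A + 10.1·(-0.9212, -0.3891) = (3.539, 39.26). Then |SM| = |M − S| = 39.42.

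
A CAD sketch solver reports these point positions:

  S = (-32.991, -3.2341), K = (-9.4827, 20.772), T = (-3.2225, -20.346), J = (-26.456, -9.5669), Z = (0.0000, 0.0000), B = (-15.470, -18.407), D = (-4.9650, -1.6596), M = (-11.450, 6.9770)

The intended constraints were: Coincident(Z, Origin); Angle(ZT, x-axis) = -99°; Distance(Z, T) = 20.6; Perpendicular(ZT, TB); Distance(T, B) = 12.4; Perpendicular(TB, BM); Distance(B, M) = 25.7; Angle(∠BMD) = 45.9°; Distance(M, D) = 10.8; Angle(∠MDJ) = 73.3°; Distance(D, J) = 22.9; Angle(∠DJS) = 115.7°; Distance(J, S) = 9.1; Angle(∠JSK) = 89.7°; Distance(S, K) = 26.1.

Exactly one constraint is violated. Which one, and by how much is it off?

Distance(S, K) = 26.1 — off by 7.50.

Z = (0.00, 0.00) ✓; ZT at -99.00° ✓; |ZT| = 20.60 ✓; ∠(ZT, TB) = 90.00° ✓; |TB| = 12.40 ✓; ∠(TB, BM) = 90.00° ✓; |BM| = 25.70 ✓; ∠BMD = 45.90° ✓; |MD| = 10.80 ✓; ∠MDJ = 73.30° ✓; |DJ| = 22.90 ✓; ∠DJS = 115.7° ✓; |JS| = 9.100 ✓; ∠JSK = 89.70° ✓; |SK| = 33.60 ✗.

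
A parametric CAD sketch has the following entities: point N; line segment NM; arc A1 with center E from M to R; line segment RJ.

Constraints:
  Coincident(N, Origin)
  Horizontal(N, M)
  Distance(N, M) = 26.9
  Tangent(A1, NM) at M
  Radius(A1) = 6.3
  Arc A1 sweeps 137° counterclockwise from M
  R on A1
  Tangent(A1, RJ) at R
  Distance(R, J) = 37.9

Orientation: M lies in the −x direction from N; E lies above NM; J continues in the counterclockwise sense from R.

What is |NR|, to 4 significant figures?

25.10

Tangency of A1 to NM means the radius EM is perpendicular to NM, so E = M + (0, 6.3) = (-26.90, 6.300). On A1, M sits at bearing -90° from E; a 137° counterclockwise sweep puts R at bearing 47°, so R = E + 6.3·(cos 47°, sin 47°) = (-22.60, 10.91). Then |NR| = |R − N| = 25.10.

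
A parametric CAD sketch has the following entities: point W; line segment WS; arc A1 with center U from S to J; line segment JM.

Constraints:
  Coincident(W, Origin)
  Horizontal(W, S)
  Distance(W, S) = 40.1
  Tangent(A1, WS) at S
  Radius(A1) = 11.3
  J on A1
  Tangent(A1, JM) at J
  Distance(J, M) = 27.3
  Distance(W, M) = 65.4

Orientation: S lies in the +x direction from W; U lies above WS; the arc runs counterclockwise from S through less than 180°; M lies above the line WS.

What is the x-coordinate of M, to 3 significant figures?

53.5

W is at the origin; W and S share the same y with |WS| = 40.1 and S on the +x side, so S = (40.1, 0.00). A1 meets WS tangentially, so US is at right angles to WS, so U = S + (0, 11.3) = (40.1, 11.3). Since UJ ⟂ JM (tangency), |UM| = √(11.3² + 27.3²) = 29.5 regardless of where J sits on A1. So M lies on both circle(W, 65.4) and circle(U, 29.5); the above-WS intersection is M = (53.5, 37.6). J is the foot of the tangent from M: J = (51.4, 10.4).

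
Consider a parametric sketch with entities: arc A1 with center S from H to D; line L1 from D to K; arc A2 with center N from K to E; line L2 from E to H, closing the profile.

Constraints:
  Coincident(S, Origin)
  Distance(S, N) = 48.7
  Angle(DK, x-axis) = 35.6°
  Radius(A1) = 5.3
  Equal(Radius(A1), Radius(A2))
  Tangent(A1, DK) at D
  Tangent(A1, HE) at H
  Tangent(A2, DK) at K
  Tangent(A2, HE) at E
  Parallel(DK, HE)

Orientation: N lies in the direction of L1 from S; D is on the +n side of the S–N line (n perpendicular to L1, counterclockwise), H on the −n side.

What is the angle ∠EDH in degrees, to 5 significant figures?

77.721°

Tangency of A1 to both parallel lines with radius 5.3 puts D and H at S ± 5.3·n: D = (-3.0853, 4.3094), H = (3.0853, -4.3094). Equal radii place K and E the same way about N: K = N + 5.3·n = (36.513, 32.659), E = N − 5.3·n = (42.683, 24.040). Then cos ∠EDH = DE·DH / (|DE||DH|), giving 77.721°.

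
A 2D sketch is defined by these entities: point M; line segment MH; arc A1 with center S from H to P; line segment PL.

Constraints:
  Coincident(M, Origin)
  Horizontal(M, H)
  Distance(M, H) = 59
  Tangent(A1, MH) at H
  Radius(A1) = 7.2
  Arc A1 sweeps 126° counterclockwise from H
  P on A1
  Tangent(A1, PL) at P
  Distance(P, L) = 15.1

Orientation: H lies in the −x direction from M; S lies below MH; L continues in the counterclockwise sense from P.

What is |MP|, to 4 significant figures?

65.83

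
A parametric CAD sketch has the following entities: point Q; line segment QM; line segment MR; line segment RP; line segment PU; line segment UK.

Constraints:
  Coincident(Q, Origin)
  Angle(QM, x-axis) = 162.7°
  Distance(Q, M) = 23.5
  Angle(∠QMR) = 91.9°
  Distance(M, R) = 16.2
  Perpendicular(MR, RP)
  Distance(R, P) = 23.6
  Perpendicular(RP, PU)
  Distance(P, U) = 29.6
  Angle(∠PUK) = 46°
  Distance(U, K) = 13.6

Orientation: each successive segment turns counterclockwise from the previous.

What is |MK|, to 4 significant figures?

14.37

Q is at the origin; QM runs at 162.7° with length 23.5, so M = (-22.44, 6.988). ∠QMR = 91.9° gives MR at -109.2° from the x-axis; with |MR| = 16.2, R = (-27.76, -8.311). MR is perpendicular to RP, so RP runs at -19.20°; with |RP| = 23.6, P = (-5.477, -16.07). RP ⟂ PU, so PU runs at 70.80°; with |PU| = 29.6, U = (4.257, 11.88). ∠PUK = 46.0° gives UK at -155.2° from the x-axis; with |UK| = 13.6, K = (-8.089, 6.177). Then |MK| = |K − M| = 14.37.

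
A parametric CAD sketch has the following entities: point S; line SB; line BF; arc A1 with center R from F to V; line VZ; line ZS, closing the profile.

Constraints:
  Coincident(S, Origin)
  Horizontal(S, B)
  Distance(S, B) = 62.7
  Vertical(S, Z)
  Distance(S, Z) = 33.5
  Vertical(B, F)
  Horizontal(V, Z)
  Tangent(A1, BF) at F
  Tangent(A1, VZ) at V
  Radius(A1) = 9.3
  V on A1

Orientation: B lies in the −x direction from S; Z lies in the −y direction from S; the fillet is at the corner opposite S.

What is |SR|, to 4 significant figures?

58.63

S and Z share the same x with |SZ| = 33.5 and Z on the −y side, so Z = (0.000, -33.50). The virtual corner opposite S is at (-62.70, -33.50). Since A1 is tangent to BF there, RF ⟂ BF and A1 meets VZ tangentially, so RV is at right angles to VZ, with radius 9.3, so the center R sits 9.3 in from both sides at R = (-53.40, -24.20). Then |SR| = |R − S| = 58.63.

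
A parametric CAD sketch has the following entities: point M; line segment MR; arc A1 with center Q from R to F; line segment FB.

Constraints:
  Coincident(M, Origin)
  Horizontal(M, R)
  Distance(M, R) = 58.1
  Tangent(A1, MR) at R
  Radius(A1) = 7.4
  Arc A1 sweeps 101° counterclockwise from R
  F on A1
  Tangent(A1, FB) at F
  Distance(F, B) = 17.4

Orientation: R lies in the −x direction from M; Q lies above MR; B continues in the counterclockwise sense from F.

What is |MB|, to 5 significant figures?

60.027

M is at the origin; MR is horizontal with |MR| = 58.1 and R on the −x side, so R = (-58.100, 0.0000). Tangency of A1 to MR means the radius QR is perpendicular to MR, so Q = R + (0, 7.4) = (-58.100, 7.4000). On A1, R sits at bearing -90° from Q; a 101° counterclockwise sweep puts F at bearing 11°, so F = Q + 7.4·(cos 11°, sin 11°) = (-50.836, 8.8120). Tangency of A1 to FB means the radius QF is perpendicular to FB, so FB runs along (−sin 11°, cos 11°); with |FB| = 17.4, B = (-54.156, 25.892). Then |MB| = |B − M| = 60.027.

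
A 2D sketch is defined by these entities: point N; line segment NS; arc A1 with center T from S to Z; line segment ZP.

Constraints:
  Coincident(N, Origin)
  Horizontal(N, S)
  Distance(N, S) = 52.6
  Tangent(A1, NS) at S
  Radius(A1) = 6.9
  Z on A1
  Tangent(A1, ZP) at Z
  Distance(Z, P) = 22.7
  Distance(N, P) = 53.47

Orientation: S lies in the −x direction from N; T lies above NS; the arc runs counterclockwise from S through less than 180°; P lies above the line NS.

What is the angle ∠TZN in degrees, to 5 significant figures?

174.22°

Checks: |TZ| = 6.900 ✓; ∠(TZ, ZP) = 90.00° ✓; |ZP| = 22.70 ✓; |NP| = 53.47 ✓.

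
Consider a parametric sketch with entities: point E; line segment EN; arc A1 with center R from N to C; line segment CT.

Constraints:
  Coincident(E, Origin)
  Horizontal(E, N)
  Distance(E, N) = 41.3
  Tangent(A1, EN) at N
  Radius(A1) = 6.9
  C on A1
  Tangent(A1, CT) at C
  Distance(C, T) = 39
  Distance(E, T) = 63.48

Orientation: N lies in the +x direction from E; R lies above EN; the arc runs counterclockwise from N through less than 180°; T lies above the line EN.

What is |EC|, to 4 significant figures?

48.77

E is at the origin; E and N share the same y with |EN| = 41.3 and N on the +x side, so N = (41.30, 0.000). Since A1 is tangent to EN there, RN ⟂ EN, so R = N + (0, 6.9) = (41.30, 6.900). Since RC ⟂ CT (tangency), |RT| = √(6.9² + 39.0²) = 39.61 regardless of where C sits on A1. So T lies on both circle(E, 63.48) and circle(R, 39.61); the above-EN intersection is T = (43.26, 46.46). C is the foot of the tangent from T: C = (48.15, 7.764).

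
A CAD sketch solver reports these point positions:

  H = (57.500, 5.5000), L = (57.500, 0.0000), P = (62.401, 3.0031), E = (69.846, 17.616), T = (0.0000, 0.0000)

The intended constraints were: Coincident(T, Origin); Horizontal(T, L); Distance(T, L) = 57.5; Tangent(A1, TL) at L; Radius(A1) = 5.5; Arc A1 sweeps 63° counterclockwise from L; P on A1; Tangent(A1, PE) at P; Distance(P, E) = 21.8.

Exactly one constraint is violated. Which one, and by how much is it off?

Distance(P, E) = 21.8 — off by 5.40.

T = (0.00, 0.00) ✓; T.y = 0.00, L.y = 0.00 ✓; |TL| = 57.50 ✓; ∠(HL, LT) = 90.00° ✓; |HL| = 5.500 ✓; bearing(H→P) − bearing(H→L) = 63.00° ✓; |HP| = 5.500 ✓; ∠(HP, PE) = 90.00° ✓; |PE| = 16.40 ✗.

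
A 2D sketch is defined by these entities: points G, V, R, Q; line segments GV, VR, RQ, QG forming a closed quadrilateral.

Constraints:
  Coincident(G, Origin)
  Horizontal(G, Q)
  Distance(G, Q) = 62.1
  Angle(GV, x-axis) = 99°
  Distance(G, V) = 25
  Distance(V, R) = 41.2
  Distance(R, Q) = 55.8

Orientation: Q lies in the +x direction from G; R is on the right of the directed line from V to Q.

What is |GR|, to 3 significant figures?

16.8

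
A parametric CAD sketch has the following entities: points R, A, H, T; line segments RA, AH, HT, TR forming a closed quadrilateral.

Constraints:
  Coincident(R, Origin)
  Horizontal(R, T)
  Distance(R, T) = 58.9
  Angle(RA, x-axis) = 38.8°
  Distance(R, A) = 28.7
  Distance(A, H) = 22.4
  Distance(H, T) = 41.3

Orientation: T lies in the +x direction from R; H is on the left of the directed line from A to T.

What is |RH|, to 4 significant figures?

50.89

R is at the origin; RT is horizontal with |RT| = 58.9 and T in +x, so T = (58.9, 0). RA runs at 38.8° with |RA| = 28.7, so A = (22.37, 17.98). H is determined by |AH| = 22.4 and |HT| = 41.3 together: it lies at the intersection of circle(A, 22.4) and circle(T, 41.3). With |AT| = 40.72, the foot of the radical line on AT is 5.576 from A and the perpendicular offset is √(22.4² − 5.576²) = 21.69. Taking the left-of-AT solution: H = (36.95, 34.99).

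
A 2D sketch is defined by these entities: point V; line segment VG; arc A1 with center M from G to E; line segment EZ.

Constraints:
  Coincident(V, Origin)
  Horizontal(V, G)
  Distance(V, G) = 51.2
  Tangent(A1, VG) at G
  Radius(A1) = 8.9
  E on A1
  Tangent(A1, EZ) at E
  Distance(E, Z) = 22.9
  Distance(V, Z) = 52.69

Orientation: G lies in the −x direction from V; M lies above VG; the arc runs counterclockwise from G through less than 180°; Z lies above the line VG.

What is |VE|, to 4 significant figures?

43.21

Checks: |ME| = 8.900 ✓; ∠(ME, EZ) = 90.00° ✓; |EZ| = 22.90 ✓; |VZ| = 52.69 ✓.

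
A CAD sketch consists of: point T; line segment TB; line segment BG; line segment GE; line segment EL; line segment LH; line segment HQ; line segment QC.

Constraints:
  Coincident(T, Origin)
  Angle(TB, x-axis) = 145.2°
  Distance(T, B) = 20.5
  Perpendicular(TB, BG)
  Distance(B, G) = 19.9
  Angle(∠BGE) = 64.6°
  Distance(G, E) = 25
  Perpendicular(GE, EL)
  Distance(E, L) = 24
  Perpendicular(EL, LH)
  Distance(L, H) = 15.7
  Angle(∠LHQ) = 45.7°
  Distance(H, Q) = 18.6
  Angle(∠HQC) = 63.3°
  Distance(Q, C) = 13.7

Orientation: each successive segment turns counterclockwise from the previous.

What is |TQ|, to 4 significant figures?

4.996

T is at the origin; TB runs at 145.2° with length 20.5, so B = (-16.83, 11.70). TB ⟂ BG, so BG runs at -124.8°; with |BG| = 19.9, G = (-28.19, -4.641). ∠BGE = 64.6° gives GE at -9.400° from the x-axis; with |GE| = 25.0, E = (-3.526, -8.724). GE is perpendicular to EL, so EL runs at 80.60°; with |EL| = 24.0, L = (0.3934, 14.95). The perpendicularity gives LH at right angles to EL, so LH runs at 170.6°; with |LH| = 15.7, H = (-15.10, 17.52). ∠LHQ = 45.7° gives HQ at -55.10° from the x-axis; with |HQ| = 18.6, Q = (-4.454, 2.263). Then |TQ| = |Q − T| = 4.996.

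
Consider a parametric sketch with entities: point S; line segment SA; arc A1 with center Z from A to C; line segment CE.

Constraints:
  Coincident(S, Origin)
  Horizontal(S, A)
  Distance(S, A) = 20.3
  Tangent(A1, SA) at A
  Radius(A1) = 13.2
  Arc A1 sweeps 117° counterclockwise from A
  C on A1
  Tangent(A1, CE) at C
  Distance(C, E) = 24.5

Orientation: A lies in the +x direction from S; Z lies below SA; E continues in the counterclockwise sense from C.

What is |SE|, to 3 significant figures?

45.5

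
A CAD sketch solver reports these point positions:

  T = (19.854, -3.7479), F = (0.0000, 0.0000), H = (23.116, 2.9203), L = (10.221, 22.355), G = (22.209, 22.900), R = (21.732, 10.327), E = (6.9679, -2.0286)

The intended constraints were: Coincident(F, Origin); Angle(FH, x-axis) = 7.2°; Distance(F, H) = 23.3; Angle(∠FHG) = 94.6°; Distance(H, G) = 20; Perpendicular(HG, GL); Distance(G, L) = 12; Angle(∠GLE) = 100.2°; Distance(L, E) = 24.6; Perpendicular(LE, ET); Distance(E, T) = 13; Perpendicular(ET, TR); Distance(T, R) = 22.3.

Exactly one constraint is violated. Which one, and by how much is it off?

Distance(T, R) = 22.3 — off by 8.10.

F = (0.00, 0.00) ✓; FH at 7.200° ✓; |FH| = 23.30 ✓; ∠FHG = 94.60° ✓; |HG| = 20.00 ✓; ∠(HG, GL) = 90.00° ✓; |GL| = 12.00 ✓; ∠GLE = 100.2° ✓; |LE| = 24.60 ✓; ∠(LE, ET) = 90.00° ✓; |ET| = 13.00 ✓; ∠(ET, TR) = 90.00° ✓; |TR| = 14.20 ✗.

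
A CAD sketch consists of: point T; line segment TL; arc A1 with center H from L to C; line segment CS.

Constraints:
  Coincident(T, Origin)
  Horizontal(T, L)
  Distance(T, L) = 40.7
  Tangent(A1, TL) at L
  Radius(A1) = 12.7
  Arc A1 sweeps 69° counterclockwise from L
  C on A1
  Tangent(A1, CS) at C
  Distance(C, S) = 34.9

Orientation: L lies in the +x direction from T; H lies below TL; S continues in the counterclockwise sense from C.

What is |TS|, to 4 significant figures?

43.88

On A1, L sits at bearing 90° from H; a 69° counterclockwise sweep puts C at bearing 159°, so C = H + 12.7·(cos 159°, sin 159°) = (28.84, -8.149). A1 meets CS tangentially, so HC is at right angles to CS, so CS runs along (−sin 159°, cos 159°); with |CS| = 34.9, S = (16.34, -40.73). Then |TS| = |S − T| = 43.88.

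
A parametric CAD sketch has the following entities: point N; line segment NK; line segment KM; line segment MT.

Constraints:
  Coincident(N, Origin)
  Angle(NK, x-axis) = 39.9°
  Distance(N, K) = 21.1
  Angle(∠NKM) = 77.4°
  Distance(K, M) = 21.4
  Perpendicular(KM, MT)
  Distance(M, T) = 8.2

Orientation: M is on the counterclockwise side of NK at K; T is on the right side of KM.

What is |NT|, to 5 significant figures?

33.333

N is at the origin; NK runs at 39.9° with length 21.1, so K = 21.1·(cos 39.9°, sin 39.9°) = (16.187, 13.535). ∠NKM = 77.4°, so KM runs at 39.9° + (180° − 77.4°) = 142.50° from the x-axis; with |KM| = 21.4, M = K + 21.4·(cos 142.50°, sin 142.50°) = (-0.79058, 26.562). The perpendicularity gives MT at right angles to KM; with |MT| = 8.2 on the right of KM, T = M + 8.2·(0.60876, 0.79335) = (4.2013, 33.068). Then |NT| = |T − N| = 33.333.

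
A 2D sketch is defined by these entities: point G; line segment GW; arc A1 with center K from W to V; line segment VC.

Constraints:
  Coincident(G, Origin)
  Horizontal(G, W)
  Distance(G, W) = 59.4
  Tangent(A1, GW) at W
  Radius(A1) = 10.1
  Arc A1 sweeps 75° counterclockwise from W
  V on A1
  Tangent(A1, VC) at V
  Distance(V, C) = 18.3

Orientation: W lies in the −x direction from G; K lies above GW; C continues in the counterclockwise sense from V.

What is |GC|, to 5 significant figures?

51.477

G is at the origin; G and W share the same y with |GW| = 59.4 and W on the −x side, so W = (-59.400, 0.0000). A1 meets GW tangentially, so KW is at right angles to GW, so K = W + (0, 10.1) = (-59.400, 10.100). On A1, W sits at bearing -90° from K; a 75° counterclockwise sweep puts V at bearing -15°, so V = K + 10.1·(cos -15°, sin -15°) = (-49.644, 7.4859). A1 meets VC tangentially, so KV is at right angles to VC, so VC runs along (−sin -15°, cos -15°); with |VC| = 18.3, C = (-44.908, 25.162). Then |GC| = |C − G| = 51.477.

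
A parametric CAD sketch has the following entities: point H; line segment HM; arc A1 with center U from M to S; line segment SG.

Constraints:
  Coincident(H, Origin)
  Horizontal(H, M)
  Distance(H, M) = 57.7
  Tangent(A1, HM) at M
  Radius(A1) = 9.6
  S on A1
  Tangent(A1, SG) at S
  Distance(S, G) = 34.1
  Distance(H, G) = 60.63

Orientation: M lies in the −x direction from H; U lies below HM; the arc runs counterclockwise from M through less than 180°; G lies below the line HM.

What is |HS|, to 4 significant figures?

67.00

Checks: |US| = 9.600 ✓; ∠(US, SG) = 90.00° ✓; |SG| = 34.10 ✓; |HG| = 60.63 ✓.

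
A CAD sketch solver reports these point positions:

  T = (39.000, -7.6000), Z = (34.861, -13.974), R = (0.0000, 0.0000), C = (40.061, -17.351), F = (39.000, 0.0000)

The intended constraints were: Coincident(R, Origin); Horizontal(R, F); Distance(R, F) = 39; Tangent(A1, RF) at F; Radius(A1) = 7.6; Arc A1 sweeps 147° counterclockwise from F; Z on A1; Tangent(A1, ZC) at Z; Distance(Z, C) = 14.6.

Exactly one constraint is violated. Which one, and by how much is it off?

Distance(Z, C) = 14.6 — off by 8.40.

R = (0.00, 0.00) ✓; R.y = 0.00, F.y = 0.00 ✓; |RF| = 39.00 ✓; ∠(TF, FR) = 90.00° ✓; |TF| = 7.600 ✓; bearing(T→Z) − bearing(T→F) = 147.0° ✓; |TZ| = 7.600 ✓; ∠(TZ, ZC) = 90.00° ✓; |ZC| = 6.200 ✗.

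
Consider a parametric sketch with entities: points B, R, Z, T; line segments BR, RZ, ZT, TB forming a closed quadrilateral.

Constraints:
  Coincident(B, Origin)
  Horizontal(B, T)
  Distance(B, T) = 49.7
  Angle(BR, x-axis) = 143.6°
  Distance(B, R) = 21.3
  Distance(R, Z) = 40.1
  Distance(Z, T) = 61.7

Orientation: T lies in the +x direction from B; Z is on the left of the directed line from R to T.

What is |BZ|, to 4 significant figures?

45.16

B is at the origin; BT is horizontal with |BT| = 49.7 and T in +x, so T = (49.7, 0). BR runs at 143.6° with |BR| = 21.3, so R = (-17.14, 12.64). Z is determined by |RZ| = 40.1 and |ZT| = 61.7 together: it lies at the intersection of circle(R, 40.1) and circle(T, 61.7). With |RT| = 68.03, the foot of the radical line on RT is 17.85 from R and the perpendicular offset is √(40.1² − 17.85²) = 35.91. Taking the left-of-RT solution: Z = (7.069, 44.60).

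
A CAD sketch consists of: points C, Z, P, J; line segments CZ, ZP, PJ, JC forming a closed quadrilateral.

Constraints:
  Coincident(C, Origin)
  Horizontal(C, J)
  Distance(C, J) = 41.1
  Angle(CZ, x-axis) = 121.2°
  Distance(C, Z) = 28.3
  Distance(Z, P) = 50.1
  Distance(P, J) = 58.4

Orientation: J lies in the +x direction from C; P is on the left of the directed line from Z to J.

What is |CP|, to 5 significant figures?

60.882

Checks: |ZP| = 50.10 ✓; |PJ| = 58.40 ✓.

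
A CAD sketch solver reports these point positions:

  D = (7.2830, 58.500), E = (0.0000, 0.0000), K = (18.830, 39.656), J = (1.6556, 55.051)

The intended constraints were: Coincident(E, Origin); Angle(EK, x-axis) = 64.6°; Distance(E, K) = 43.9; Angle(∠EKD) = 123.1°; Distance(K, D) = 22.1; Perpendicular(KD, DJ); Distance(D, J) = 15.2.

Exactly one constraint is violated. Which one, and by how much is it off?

Distance(D, J) = 15.2 — off by 8.60.

E = (0.00, 0.00) ✓; EK at 64.60° ✓; |EK| = 43.90 ✓; ∠EKD = 123.1° ✓; |KD| = 22.10 ✓; ∠(KD, DJ) = 90.01° ✓; |DJ| = 6.600 ✗.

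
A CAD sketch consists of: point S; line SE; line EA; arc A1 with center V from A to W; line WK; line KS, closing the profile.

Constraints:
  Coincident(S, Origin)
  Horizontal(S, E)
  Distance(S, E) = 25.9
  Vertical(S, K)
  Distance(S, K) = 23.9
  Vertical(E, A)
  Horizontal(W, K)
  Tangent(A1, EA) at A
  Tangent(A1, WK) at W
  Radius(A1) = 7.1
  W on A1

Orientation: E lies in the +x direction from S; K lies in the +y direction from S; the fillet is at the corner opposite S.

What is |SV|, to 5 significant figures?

25.213

S is at the origin; SE is horizontal with |SE| = 25.9 and E on the +x side, so E = (25.900, 0.0000). S and K share the same x with |SK| = 23.9 and K on the +y side, so K = (0.0000, 23.900). The virtual corner opposite S is at (25.900, 23.900). The tangent condition forces VA to be normal to EA and the tangent condition forces VW to be normal to WK, with radius 7.1, so the center V sits 7.1 in from both sides at V = (18.800, 16.800). Then |SV| = |V − S| = 25.213.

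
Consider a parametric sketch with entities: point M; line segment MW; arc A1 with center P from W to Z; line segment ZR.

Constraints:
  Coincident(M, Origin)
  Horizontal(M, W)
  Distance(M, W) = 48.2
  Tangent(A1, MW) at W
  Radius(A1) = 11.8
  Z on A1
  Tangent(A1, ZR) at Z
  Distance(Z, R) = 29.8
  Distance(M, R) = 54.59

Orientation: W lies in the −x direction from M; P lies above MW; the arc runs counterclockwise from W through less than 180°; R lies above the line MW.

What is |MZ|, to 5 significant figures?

38.182

M is at the origin; M and W share the same y with |MW| = 48.2 and W on the −x side, so W = (-48.200, 0.0000). A1 meets MW tangentially, so PW is at right angles to MW, so P = W + (0, 11.8) = (-48.200, 11.800). Since PZ ⟂ ZR (tangency), |PR| = √(11.8² + 29.8²) = 32.051 regardless of where Z sits on A1. So R lies on both circle(M, 54.59) and circle(P, 32.051); the above-MW intersection is R = (-35.689, 41.308). Z is the foot of the tangent from R: Z = (-36.403, 11.517).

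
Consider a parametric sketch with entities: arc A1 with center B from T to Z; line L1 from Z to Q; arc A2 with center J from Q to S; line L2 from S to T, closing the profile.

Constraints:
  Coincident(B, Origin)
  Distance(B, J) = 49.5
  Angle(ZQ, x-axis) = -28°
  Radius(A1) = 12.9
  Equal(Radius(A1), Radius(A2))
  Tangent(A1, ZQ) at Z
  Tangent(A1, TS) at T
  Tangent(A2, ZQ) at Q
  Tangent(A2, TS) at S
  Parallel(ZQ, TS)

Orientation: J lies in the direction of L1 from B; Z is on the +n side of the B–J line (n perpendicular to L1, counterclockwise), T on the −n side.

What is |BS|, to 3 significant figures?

51.2

The slot axis is L1's direction at -28.0°, so u = (cos -28.0°, sin -28.0°) = (0.883, -0.469) and n = (−sin -28.0°, cos -28.0°) = (0.469, 0.883). B is at the origin and J lies 49.5 along u from B, so J = 49.5·u = (43.7, -23.2). Tangency of A1 to both parallel lines with radius 12.9 puts Z and T at B ± 12.9·n: Z = (6.06, 11.4), T = (-6.06, -11.4). Equal radii place Q and S the same way about J: Q = J + 12.9·n = (49.8, -11.8), S = J − 12.9·n = (37.6, -34.6). Then |BS| = |S − B| = 51.2.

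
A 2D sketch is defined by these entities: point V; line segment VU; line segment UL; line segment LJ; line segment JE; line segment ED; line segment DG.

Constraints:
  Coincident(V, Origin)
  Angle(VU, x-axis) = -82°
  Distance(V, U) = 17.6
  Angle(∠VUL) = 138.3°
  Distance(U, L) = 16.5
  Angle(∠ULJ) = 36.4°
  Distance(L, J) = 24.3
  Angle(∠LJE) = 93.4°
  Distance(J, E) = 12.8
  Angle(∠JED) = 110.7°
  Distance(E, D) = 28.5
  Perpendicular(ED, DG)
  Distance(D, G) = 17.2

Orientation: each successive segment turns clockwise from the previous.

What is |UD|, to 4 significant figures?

20.41

V is at the origin; VU runs at -82.0° with length 17.6, so U = (2.449, -17.43). ∠VUL = 138.3° gives UL at -123.7° from the x-axis; with |UL| = 16.5, L = (-6.705, -31.16). ∠ULJ = 36.4° gives LJ at 92.70° from the x-axis; with |LJ| = 24.3, J = (-7.850, -6.883). ∠LJE = 93.4° gives JE at 6.100° from the x-axis; with |JE| = 12.8, E = (4.877, -5.523). ∠JED = 110.7° gives ED at -63.20° from the x-axis; with |ED| = 28.5, D = (17.73, -30.96). Then |UD| = |D − U| = 20.41.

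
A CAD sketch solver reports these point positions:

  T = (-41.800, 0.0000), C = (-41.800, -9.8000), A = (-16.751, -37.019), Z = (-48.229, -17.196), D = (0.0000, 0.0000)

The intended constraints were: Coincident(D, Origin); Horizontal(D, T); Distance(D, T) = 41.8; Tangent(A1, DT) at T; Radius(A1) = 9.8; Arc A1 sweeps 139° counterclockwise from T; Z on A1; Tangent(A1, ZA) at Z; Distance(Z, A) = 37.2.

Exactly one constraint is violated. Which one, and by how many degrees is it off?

Tangent(A1, ZA) at Z — off by 8.80°.

D = (0.00, 0.00) ✓; D.y = 0.00, T.y = 0.00 ✓; |DT| = 41.80 ✓; ∠(CT, TD) = 90.00° ✓; |CT| = 9.800 ✓; bearing(C→Z) − bearing(C→T) = 139.0° ✓; |CZ| = 9.800 ✓; ∠(CZ, ZA) = 81.20° ✗; |ZA| = 37.20 ✓.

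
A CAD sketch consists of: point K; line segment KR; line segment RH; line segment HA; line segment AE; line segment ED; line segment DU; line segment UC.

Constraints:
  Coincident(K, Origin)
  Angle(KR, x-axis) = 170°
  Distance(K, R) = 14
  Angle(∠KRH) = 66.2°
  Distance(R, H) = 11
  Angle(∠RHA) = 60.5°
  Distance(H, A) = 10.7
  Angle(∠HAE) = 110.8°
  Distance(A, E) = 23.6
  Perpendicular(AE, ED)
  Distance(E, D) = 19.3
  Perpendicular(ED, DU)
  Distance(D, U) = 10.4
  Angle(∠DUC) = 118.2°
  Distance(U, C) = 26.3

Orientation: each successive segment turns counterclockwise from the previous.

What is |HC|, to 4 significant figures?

14.61

K is at the origin; KR runs at 170.0° with length 14.0, so R = (-13.79, 2.431). ∠KRH = 66.2° gives RH at -76.20° from the x-axis; with |RH| = 11.0, H = (-11.16, -8.251). ∠RHA = 60.5° gives HA at 43.30° from the x-axis; with |HA| = 10.7, A = (-3.376, -0.9131). ∠HAE = 110.8° gives AE at 112.5° from the x-axis; with |AE| = 23.6, E = (-12.41, 20.89). AE ⟂ ED, so ED runs at -157.5°; with |ED| = 19.3, D = (-30.24, 13.50). ED ⟂ DU, so DU runs at -67.50°; with |DU| = 10.4, U = (-26.26, 3.896). ∠DUC = 118.2° gives UC at -5.700° from the x-axis; with |UC| = 26.3, C = (-0.08861, 1.284). Then |HC| = |C − H| = 14.61.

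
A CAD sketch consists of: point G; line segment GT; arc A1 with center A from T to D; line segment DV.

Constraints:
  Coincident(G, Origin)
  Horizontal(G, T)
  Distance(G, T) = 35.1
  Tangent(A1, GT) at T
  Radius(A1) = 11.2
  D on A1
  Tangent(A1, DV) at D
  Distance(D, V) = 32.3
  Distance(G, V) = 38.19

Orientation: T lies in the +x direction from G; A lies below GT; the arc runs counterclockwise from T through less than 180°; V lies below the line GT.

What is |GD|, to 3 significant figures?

25.7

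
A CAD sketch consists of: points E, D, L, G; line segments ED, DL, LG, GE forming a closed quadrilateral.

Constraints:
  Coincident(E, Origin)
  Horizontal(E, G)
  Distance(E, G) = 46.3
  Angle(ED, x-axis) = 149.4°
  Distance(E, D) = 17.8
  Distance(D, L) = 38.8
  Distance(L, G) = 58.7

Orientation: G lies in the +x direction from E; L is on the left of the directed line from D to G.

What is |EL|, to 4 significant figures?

42.29

Checks: |DL| = 38.80 ✓; |LG| = 58.70 ✓.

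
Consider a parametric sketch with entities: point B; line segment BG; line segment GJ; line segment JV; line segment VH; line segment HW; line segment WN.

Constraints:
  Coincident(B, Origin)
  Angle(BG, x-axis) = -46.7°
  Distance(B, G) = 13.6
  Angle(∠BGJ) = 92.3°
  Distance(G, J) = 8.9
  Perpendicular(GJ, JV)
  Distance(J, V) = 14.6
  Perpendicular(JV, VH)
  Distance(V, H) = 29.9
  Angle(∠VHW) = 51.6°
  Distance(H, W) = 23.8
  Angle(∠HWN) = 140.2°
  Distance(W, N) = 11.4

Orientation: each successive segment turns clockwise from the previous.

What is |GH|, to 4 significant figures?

25.58

B is at the origin; BG runs at -46.7° with length 13.6, so G = (9.327, -9.898). ∠BGJ = 92.3° gives GJ at -134.4° from the x-axis; with |GJ| = 8.9, J = (3.100, -16.26). GJ ⟂ JV, so JV runs at 135.6°; with |JV| = 14.6, V = (-7.331, -6.041). JV ⟂ VH, so VH runs at 45.60°; with |VH| = 29.9, H = (13.59, 15.32). Then |GH| = |H − G| = 25.58.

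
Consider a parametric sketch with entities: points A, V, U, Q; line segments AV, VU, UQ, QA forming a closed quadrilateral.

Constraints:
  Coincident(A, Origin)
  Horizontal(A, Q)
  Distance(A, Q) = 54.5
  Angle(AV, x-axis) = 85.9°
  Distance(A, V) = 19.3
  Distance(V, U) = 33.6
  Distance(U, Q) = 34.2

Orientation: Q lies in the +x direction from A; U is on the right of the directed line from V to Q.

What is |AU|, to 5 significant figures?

22.629

Checks: |VU| = 33.60 ✓; |UQ| = 34.20 ✓.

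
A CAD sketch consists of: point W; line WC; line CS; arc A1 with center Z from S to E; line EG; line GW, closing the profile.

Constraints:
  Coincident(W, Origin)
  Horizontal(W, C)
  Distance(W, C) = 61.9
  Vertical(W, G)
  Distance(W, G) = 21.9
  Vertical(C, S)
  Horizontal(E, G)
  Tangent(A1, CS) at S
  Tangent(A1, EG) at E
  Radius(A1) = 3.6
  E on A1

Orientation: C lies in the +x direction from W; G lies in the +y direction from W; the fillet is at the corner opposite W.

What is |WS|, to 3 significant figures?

64.5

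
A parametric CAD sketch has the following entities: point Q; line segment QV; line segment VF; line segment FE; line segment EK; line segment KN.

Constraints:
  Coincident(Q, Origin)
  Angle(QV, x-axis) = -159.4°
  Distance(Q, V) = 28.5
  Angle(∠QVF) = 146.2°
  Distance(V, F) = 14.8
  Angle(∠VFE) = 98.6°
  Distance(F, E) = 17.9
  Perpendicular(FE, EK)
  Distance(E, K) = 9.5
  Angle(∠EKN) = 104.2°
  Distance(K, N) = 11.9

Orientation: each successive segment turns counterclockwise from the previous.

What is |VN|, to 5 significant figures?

8.8580

Q is at the origin; QV runs at -159.4° with length 28.5, so V = (-26.678, -10.027). ∠QVF = 146.2° gives VF at -125.60° from the x-axis; with |VF| = 14.8, F = (-35.293, -22.061). ∠VFE = 98.6° gives FE at -44.200° from the x-axis; with |FE| = 17.9, E = (-22.460, -34.541). The perpendicularity gives EK at right angles to FE, so EK runs at 45.800°; with |EK| = 9.5, K = (-15.837, -27.730). ∠EKN = 104.2° gives KN at 121.60° from the x-axis; with |KN| = 11.9, N = (-22.073, -17.594). Then |VN| = |N − V| = 8.8580.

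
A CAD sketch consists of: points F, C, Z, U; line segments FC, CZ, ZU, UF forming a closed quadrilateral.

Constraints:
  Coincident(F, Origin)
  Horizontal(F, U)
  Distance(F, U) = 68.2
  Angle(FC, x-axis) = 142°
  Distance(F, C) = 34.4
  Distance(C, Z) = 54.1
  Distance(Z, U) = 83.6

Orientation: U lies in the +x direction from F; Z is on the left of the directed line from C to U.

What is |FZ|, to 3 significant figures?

61.2

Checks: |CZ| = 54.10 ✓; |ZU| = 83.60 ✓.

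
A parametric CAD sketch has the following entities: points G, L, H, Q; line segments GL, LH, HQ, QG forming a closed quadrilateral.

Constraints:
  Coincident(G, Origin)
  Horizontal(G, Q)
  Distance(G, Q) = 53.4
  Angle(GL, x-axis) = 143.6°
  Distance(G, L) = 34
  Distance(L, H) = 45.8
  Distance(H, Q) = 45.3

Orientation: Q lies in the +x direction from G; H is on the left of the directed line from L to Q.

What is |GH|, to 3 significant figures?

33.1

G is at the origin; GQ is horizontal with |GQ| = 53.4 and Q in +x, so Q = (53.4, 0). GL runs at 143.6° with |GL| = 34.0, so L = (-27.4, 20.2). H is determined by |LH| = 45.8 and |HQ| = 45.3 together: it lies at the intersection of circle(L, 45.8) and circle(Q, 45.3). With |LQ| = 83.2, the foot of the radical line on LQ is 41.9 from L and the perpendicular offset is √(45.8² − 41.9²) = 18.5. Taking the left-of-LQ solution: H = (17.8, 28.0).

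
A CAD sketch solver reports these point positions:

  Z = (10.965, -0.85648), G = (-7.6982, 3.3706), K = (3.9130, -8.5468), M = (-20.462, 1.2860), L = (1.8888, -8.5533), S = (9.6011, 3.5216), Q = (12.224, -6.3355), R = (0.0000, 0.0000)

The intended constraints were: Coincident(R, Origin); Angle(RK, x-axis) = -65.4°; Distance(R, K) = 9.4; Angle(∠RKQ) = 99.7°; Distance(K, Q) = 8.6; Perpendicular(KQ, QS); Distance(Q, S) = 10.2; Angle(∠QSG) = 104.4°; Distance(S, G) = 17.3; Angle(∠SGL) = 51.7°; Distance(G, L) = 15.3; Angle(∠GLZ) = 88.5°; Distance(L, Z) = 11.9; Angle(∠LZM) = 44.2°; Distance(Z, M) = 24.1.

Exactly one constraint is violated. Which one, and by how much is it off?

Distance(Z, M) = 24.1 — off by 7.40.

R = (0.00, 0.00) ✓; RK at -65.40° ✓; |RK| = 9.400 ✓; ∠RKQ = 99.70° ✓; |KQ| = 8.600 ✓; ∠(KQ, QS) = 90.00° ✓; |QS| = 10.20 ✓; ∠QSG = 104.4° ✓; |SG| = 17.30 ✓; ∠SGL = 51.70° ✓; |GL| = 15.30 ✓; ∠GLZ = 88.50° ✓; |LZ| = 11.90 ✓; ∠LZM = 44.20° ✓; |ZM| = 31.50 ✗.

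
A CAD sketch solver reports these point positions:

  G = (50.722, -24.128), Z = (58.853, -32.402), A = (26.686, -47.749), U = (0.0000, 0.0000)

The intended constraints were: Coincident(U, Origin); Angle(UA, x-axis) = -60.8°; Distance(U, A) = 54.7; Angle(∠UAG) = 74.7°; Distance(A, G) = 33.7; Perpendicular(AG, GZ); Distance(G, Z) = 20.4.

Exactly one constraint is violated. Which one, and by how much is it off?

Distance(G, Z) = 20.4 — off by 8.80.

U = (0.00, 0.00) ✓; UA at -60.80° ✓; |UA| = 54.70 ✓; ∠UAG = 74.70° ✓; |AG| = 33.70 ✓; ∠(AG, GZ) = 90.00° ✓; |GZ| = 11.60 ✗.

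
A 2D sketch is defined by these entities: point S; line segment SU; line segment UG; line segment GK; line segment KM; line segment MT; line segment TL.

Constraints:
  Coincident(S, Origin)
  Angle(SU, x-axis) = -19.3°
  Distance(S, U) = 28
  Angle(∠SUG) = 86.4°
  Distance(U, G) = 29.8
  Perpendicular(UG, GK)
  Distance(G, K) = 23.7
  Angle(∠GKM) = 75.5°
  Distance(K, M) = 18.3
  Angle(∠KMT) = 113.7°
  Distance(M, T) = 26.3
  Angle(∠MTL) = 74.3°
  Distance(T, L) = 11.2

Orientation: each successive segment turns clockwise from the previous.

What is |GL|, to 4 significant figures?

12.15

∠KMT = 113.7° gives MT at -13.70° from the x-axis; with |MT| = 26.3, T = (29.67, -19.17). ∠MTL = 74.3° gives TL at -119.4° from the x-axis; with |TL| = 11.2, L = (24.17, -28.93). Then |GL| = |L − G| = 12.15.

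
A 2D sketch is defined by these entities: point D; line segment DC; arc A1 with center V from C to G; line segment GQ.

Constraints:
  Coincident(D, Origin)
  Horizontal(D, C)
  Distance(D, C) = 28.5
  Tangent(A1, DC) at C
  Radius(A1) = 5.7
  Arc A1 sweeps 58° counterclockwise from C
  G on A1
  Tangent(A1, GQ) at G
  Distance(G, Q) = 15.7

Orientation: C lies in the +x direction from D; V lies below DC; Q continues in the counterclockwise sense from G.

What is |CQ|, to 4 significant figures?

20.71

D is at the origin; DC is horizontal with |DC| = 28.5 and C on the +x side, so C = (28.50, 0.000). A1 meets DC tangentially, so VC is at right angles to DC, so V = C + (0, -5.7) = (28.50, -5.700). On A1, C sits at bearing 90° from V; a 58° counterclockwise sweep puts G at bearing 148°, so G = V + 5.7·(cos 148°, sin 148°) = (23.67, -2.679). Tangency of A1 to GQ means the radius VG is perpendicular to GQ, so GQ runs along (−sin 148°, cos 148°); with |GQ| = 15.7, Q = (15.35, -15.99). Then |CQ| = |Q − C| = 20.71.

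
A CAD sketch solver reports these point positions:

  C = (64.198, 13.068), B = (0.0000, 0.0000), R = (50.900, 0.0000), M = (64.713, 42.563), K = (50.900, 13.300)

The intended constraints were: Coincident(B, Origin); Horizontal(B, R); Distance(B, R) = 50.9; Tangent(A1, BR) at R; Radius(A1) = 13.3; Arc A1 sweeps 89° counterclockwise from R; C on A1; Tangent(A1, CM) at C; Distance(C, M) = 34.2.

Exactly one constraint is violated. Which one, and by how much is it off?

Distance(C, M) = 34.2 — off by 4.70.

B = (0.00, 0.00) ✓; B.y = 0.00, R.y = 0.00 ✓; |BR| = 50.90 ✓; ∠(KR, RB) = 90.00° ✓; |KR| = 13.30 ✓; bearing(K→C) − bearing(K→R) = 89.00° ✓; |KC| = 13.30 ✓; ∠(KC, CM) = 90.00° ✓; |CM| = 29.50 ✗.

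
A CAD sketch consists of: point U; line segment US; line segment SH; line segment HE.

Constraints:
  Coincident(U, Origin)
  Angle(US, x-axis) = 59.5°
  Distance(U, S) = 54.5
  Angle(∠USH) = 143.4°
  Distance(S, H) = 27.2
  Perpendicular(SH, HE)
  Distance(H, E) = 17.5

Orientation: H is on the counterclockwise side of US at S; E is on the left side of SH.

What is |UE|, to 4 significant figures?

72.52

U is at the origin; US runs at 59.5° with length 54.5, so S = 54.5·(cos 59.5°, sin 59.5°) = (27.66, 46.96). ∠USH = 143.4°, so SH runs at 59.5° + (180° − 143.4°) = 96.10° from the x-axis; with |SH| = 27.2, H = S + 27.2·(cos 96.10°, sin 96.10°) = (24.77, 74.00). The perpendicularity gives HE at right angles to SH; with |HE| = 17.5 on the left of SH, E = H + 17.5·(-0.9943, -0.1063) = (7.370, 72.15). Then |UE| = |E − U| = 72.52.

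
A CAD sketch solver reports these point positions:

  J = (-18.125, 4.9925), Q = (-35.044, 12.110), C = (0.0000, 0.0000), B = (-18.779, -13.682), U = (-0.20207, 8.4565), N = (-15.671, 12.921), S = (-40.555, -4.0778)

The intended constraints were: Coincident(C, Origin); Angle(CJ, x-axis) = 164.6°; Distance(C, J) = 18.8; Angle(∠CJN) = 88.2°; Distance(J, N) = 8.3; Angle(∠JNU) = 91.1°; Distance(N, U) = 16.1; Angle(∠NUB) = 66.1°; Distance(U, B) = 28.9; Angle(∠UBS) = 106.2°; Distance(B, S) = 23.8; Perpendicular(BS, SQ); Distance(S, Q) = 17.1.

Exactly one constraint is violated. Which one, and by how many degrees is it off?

Perpendicular(BS, SQ) — off by 5.00°.

C = (0.00, 0.00) ✓; CJ at 164.6° ✓; |CJ| = 18.80 ✓; ∠CJN = 88.20° ✓; |JN| = 8.300 ✓; ∠JNU = 91.10° ✓; |NU| = 16.10 ✓; ∠NUB = 66.10° ✓; |UB| = 28.90 ✓; ∠UBS = 106.2° ✓; |BS| = 23.80 ✓; ∠(BS, SQ) = 85.00° ✗; |SQ| = 17.10 ✓.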